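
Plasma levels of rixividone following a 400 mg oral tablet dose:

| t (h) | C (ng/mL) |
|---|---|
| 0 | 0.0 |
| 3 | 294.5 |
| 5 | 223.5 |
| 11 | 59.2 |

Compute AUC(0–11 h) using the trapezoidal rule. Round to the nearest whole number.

AUC = 1808 ng/mL·h

Trapezoidal AUC_0→11:
  [0→3]: (0.0+294.5)/2 × 3 = 441.75
  [3→5]: (294.5+223.5)/2 × 2 = 518.0
  [5→11]: (223.5+59.2)/2 × 6 = 848.1
  Sum = 1807.85 ng/mL·h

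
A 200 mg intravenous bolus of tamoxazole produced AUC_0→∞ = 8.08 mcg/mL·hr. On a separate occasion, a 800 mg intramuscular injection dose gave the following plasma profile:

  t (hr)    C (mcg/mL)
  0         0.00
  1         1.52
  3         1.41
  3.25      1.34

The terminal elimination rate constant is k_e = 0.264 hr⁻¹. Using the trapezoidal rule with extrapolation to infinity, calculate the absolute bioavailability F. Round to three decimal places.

Trapezoidal AUC_0→3.25 (intramuscular injection):
  [0→1]: (0.00+1.52)/2 × 1 = 0.76
  [1→3]: (1.52+1.41)/2 × 2 = 2.93
  [3→3.25]: (1.41+1.34)/2 × 0.25 = 0.34375
  Sum = 4.03375 mcg/mL·hr
Tail: C_last/k_e = 1.34/0.264 = 5.076
AUC_0→∞ (intramuscular injection) = 4.03375 + 5.076 = 9.10975 mcg/mL·hr
F = (AUC_ev/D_ev)/(AUC_iv/D_iv) = (9.10975/800)/(8.08/200) = 0.0113872/0.0404 = 0.2819

F = 0.282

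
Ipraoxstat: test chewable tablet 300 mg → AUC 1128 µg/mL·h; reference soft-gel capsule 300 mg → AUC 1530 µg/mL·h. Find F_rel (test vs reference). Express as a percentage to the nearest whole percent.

F_rel = 74%

F_rel = (AUC_test/D_test) / (AUC_ref/D_ref)
      = (1128/300) / (1530/300)
      = 3.76 / 5.1 = 0.7373 = 73.73%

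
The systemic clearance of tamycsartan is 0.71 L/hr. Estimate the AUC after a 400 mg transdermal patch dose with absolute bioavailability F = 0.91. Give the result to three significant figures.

AUC_0→∞ = F × Dose / CL
        = 0.91 × 400 / 0.71 = 512.676 mg/L·hr

AUC = 513 mg/L·hr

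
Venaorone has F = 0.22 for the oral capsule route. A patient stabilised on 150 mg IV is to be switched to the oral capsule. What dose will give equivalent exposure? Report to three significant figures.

D_oral = 682 mg

For equal systemic exposure: F × D_ev = D_iv
D_ev = D_iv / F = 150 / 0.22 = 681.818 mg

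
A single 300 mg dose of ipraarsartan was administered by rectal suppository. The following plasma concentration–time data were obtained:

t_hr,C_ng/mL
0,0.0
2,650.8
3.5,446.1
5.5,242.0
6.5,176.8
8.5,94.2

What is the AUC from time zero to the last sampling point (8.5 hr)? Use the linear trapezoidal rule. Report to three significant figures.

Trapezoidal AUC_0→8.5:
  [0→2]: (0.0+650.8)/2 × 2 = 650.8
  [2→3.5]: (650.8+446.1)/2 × 1.5 = 822.675
  [3.5→5.5]: (446.1+242.0)/2 × 2 = 688.1
  [5.5→6.5]: (242.0+176.8)/2 × 1 = 209.4
  [6.5→8.5]: (176.8+94.2)/2 × 2 = 271.0
  Sum = 2641.975 ng/mL·hr

AUC = 2640 ng/mL·hr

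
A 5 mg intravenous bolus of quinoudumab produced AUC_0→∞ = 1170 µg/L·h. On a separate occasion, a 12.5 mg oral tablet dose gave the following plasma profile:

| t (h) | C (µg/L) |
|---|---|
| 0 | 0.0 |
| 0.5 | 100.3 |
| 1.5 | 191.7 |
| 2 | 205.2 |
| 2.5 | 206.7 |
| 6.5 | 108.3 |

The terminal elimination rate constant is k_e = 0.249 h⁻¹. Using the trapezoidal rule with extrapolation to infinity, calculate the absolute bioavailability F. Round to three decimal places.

F = 0.492

Trapezoidal AUC_0→6.5 (oral tablet):
  [0→0.5]: (0.0+100.3)/2 × 0.5 = 25.075
  [0.5→1.5]: (100.3+191.7)/2 × 1 = 146.0
  [1.5→2]: (191.7+205.2)/2 × 0.5 = 99.225
  [2→2.5]: (205.2+206.7)/2 × 0.5 = 102.975
  [2.5→6.5]: (206.7+108.3)/2 × 4 = 630.0
  Sum = 1003.275 µg/L·h
Tail: C_last/k_e = 108.3/0.249 = 434.940
AUC_0→∞ (oral tablet) = 1003.275 + 434.940 = 1438.215 µg/L·h
F = (AUC_ev/D_ev)/(AUC_iv/D_iv) = (1438.215/12.5)/(1170/5) = 115.0572/234 = 0.4917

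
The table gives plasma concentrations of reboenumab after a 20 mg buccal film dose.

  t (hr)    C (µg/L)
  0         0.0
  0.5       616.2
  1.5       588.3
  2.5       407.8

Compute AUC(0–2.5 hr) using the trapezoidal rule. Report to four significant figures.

AUC = 1254 µg/L·hr

Trapezoidal AUC_0→2.5:
  [0→0.5]: (0.0+616.2)/2 × 0.5 = 154.05
  [0.5→1.5]: (616.2+588.3)/2 × 1 = 602.25
  [1.5→2.5]: (588.3+407.8)/2 × 1 = 498.05
  Sum = 1254.35 µg/L·hr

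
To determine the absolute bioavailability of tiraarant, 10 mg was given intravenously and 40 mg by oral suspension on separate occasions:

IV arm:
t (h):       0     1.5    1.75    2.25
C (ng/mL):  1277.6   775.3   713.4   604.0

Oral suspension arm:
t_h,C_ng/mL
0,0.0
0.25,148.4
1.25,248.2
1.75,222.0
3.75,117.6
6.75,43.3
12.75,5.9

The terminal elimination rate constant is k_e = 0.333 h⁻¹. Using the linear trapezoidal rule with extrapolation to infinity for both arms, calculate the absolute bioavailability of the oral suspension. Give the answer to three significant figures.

Trapezoidal AUC_0→2.25 (IV):
  [0→1.5]: (1277.6+775.3)/2 × 1.5 = 1539.675
  [1.5→1.75]: (775.3+713.4)/2 × 0.25 = 186.0875
  [1.75→2.25]: (713.4+604.0)/2 × 0.5 = 329.35
  Sum = 2055.1125 ng/mL·h
IV tail: 604.0/0.333 = 1813.814; AUC_iv,0→∞ = 2055.1125 + 1813.814 = 3868.9265 ng/mL·h
Trapezoidal AUC_0→12.75 (oral suspension):
  [0→0.25]: (0.0+148.4)/2 × 0.25 = 18.55
  [0.25→1.25]: (148.4+248.2)/2 × 1 = 198.3
  [1.25→1.75]: (248.2+222.0)/2 × 0.5 = 117.55
  [1.75→3.75]: (222.0+117.6)/2 × 2 = 339.6
  [3.75→6.75]: (117.6+43.3)/2 × 3 = 241.35
  [6.75→12.75]: (43.3+5.9)/2 × 6 = 147.6
  Sum = 1062.95 ng/mL·h
oral suspension tail: 5.9/0.333 = 17.718; AUC_ev,0→∞ = 1062.95 + 17.718 = 1080.668 ng/mL·h
F = (AUC_ev/D_ev)/(AUC_iv/D_iv) = (1080.668/40)/(3868.9265/10) = 27.0167/386.89265 = 0.0698

F = 0.0698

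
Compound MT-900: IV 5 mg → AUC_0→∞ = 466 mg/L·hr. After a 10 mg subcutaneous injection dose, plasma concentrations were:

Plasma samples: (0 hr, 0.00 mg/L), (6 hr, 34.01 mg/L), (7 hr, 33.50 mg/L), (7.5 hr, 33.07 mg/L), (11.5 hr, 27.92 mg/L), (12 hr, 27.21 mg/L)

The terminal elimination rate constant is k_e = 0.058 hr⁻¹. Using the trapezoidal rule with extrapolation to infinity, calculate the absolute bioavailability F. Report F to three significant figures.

Trapezoidal AUC_0→12 (subcutaneous injection):
  [0→6]: (0.00+34.01)/2 × 6 = 102.03
  [6→7]: (34.01+33.50)/2 × 1 = 33.755
  [7→7.5]: (33.50+33.07)/2 × 0.5 = 16.6425
  [7.5→11.5]: (33.07+27.92)/2 × 4 = 121.98
  [11.5→12]: (27.92+27.21)/2 × 0.5 = 13.7825
  Sum = 288.19 mg/L·hr
Tail: C_last/k_e = 27.21/0.058 = 469.138
AUC_0→∞ (subcutaneous injection) = 288.19 + 469.138 = 757.328 mg/L·hr
F = (AUC_ev/D_ev)/(AUC_iv/D_iv) = (757.328/10)/(466/5) = 75.7328/93.2 = 0.8126

F = 0.813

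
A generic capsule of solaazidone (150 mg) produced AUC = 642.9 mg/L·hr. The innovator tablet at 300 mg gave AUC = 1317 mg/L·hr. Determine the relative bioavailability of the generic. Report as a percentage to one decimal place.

F_rel = 97.6%

F_rel = (AUC_test/D_test) / (AUC_ref/D_ref)
      = (642.9/150) / (1317/300)
      = 4.286 / 4.39 = 0.9763 = 97.63%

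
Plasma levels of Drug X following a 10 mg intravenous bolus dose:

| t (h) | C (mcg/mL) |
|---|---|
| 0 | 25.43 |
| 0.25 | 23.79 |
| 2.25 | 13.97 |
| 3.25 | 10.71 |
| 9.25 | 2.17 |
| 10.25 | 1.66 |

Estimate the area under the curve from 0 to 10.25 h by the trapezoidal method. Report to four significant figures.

AUC = 96.81 mcg/mL·h

Trapezoidal AUC_0→10.25:
  [0→0.25]: (25.43+23.79)/2 × 0.25 = 6.1525
  [0.25→2.25]: (23.79+13.97)/2 × 2 = 37.76
  [2.25→3.25]: (13.97+10.71)/2 × 1 = 12.34
  [3.25→9.25]: (10.71+2.17)/2 × 6 = 38.64
  [9.25→10.25]: (2.17+1.66)/2 × 1 = 1.915
  Sum = 96.8075 mcg/mL·h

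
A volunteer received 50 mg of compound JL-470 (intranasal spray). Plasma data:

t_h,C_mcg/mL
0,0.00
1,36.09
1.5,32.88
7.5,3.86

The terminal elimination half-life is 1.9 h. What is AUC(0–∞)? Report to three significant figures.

AUC = 156 mcg/mL·h

Trapezoidal AUC_0→7.5:
  [0→1]: (0.00+36.09)/2 × 1 = 18.045
  [1→1.5]: (36.09+32.88)/2 × 0.5 = 17.2425
  [1.5→7.5]: (32.88+3.86)/2 × 6 = 110.22
  Sum = 145.5075 mcg/mL·h
k_e = ln2 / t½ = 0.693147 / 1.9 = 0.3648 h^-1
Extrapolated tail: C_last / k_e = 3.86 / 0.3648 = 10.581
AUC_0→∞ = 145.5075 + 10.581 = 156.0885 mcg/mL·h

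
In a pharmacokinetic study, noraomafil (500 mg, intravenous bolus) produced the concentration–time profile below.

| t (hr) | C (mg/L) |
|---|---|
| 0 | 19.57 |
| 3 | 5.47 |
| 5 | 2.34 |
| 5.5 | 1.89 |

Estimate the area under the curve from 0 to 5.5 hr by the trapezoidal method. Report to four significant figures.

AUC = 46.43 mg/L·hr

Trapezoidal AUC_0→5.5:
  [0→3]: (19.57+5.47)/2 × 3 = 37.56
  [3→5]: (5.47+2.34)/2 × 2 = 7.81
  [5→5.5]: (2.34+1.89)/2 × 0.5 = 1.0575
  Sum = 46.4275 mg/L·hr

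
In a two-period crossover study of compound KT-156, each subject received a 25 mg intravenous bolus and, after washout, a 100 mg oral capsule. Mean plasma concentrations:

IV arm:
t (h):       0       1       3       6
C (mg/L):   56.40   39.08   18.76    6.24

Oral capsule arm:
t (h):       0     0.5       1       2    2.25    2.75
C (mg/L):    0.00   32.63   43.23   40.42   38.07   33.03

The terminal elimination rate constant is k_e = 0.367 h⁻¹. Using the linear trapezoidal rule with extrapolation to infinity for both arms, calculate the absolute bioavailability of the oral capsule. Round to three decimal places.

F = 0.291

Trapezoidal AUC_0→6 (IV):
  [0→1]: (56.40+39.08)/2 × 1 = 47.74
  [1→3]: (39.08+18.76)/2 × 2 = 57.84
  [3→6]: (18.76+6.24)/2 × 3 = 37.5
  Sum = 143.08 mg/L·h
IV tail: 6.24/0.367 = 17.003; AUC_iv,0→∞ = 143.08 + 17.003 = 160.083 mg/L·h
Trapezoidal AUC_0→2.75 (oral capsule):
  [0→0.5]: (0.00+32.63)/2 × 0.5 = 8.1575
  [0.5→1]: (32.63+43.23)/2 × 0.5 = 18.965
  [1→2]: (43.23+40.42)/2 × 1 = 41.825
  [2→2.25]: (40.42+38.07)/2 × 0.25 = 9.81125
  [2.25→2.75]: (38.07+33.03)/2 × 0.5 = 17.775
  Sum = 96.53375 mg/L·h
oral capsule tail: 33.03/0.367 = 90.000; AUC_ev,0→∞ = 96.53375 + 90.000 = 186.53375 mg/L·h
F = (AUC_ev/D_ev)/(AUC_iv/D_iv) = (186.53375/100)/(160.083/25) = 1.8653375/6.40332 = 0.2913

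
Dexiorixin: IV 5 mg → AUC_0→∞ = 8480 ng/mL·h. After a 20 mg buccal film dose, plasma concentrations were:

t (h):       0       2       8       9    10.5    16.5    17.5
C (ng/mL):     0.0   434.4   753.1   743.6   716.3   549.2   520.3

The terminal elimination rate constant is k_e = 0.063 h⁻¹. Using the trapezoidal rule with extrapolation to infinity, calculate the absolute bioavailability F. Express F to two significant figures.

Trapezoidal AUC_0→17.5 (buccal film):
  [0→2]: (0.0+434.4)/2 × 2 = 434.4
  [2→8]: (434.4+753.1)/2 × 6 = 3562.5
  [8→9]: (753.1+743.6)/2 × 1 = 748.35
  [9→10.5]: (743.6+716.3)/2 × 1.5 = 1094.925
  [10.5→16.5]: (716.3+549.2)/2 × 6 = 3796.5
  [16.5→17.5]: (549.2+520.3)/2 × 1 = 534.75
  Sum = 10171.425 ng/mL·h
Tail: C_last/k_e = 520.3/0.063 = 8258.730
AUC_0→∞ (buccal film) = 10171.425 + 8258.730 = 18430.155 ng/mL·h
F = (AUC_ev/D_ev)/(AUC_iv/D_iv) = (18430.155/20)/(8480/5) = 921.50775/1696 = 0.5433

F = 0.54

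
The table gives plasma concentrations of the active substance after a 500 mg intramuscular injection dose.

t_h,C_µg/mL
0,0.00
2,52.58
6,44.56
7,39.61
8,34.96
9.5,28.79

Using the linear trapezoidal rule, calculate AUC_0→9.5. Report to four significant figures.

Trapezoidal AUC_0→9.5:
  [0→2]: (0.00+52.58)/2 × 2 = 52.58
  [2→6]: (52.58+44.56)/2 × 4 = 194.28
  [6→7]: (44.56+39.61)/2 × 1 = 42.085
  [7→8]: (39.61+34.96)/2 × 1 = 37.285
  [8→9.5]: (34.96+28.79)/2 × 1.5 = 47.8125
  Sum = 374.0425 µg/mL·h

AUC = 374.0 µg/mL·h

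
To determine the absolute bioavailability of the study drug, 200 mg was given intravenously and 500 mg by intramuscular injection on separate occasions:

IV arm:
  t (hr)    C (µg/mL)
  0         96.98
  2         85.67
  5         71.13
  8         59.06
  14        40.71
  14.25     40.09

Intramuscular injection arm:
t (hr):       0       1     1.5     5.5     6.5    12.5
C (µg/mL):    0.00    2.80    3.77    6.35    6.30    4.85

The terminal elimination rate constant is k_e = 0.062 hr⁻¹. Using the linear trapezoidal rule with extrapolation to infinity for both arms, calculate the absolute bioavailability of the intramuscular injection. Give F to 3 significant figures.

F = 0.0360

Trapezoidal AUC_0→14.25 (IV):
  [0→2]: (96.98+85.67)/2 × 2 = 182.65
  [2→5]: (85.67+71.13)/2 × 3 = 235.2
  [5→8]: (71.13+59.06)/2 × 3 = 195.285
  [8→14]: (59.06+40.71)/2 × 6 = 299.31
  [14→14.25]: (40.71+40.09)/2 × 0.25 = 10.1
  Sum = 922.545 µg/mL·hr
IV tail: 40.09/0.062 = 646.613; AUC_iv,0→∞ = 922.545 + 646.613 = 1569.158 µg/mL·hr
Trapezoidal AUC_0→12.5 (intramuscular injection):
  [0→1]: (0.00+2.80)/2 × 1 = 1.4
  [1→1.5]: (2.80+3.77)/2 × 0.5 = 1.6425
  [1.5→5.5]: (3.77+6.35)/2 × 4 = 20.24
  [5.5→6.5]: (6.35+6.30)/2 × 1 = 6.325
  [6.5→12.5]: (6.30+4.85)/2 × 6 = 33.45
  Sum = 63.0575 µg/mL·hr
intramuscular injection tail: 4.85/0.062 = 78.226; AUC_ev,0→∞ = 63.0575 + 78.226 = 141.2835 µg/mL·hr
F = (AUC_ev/D_ev)/(AUC_iv/D_iv) = (141.2835/500)/(1569.158/200) = 0.282567/7.84579 = 0.0360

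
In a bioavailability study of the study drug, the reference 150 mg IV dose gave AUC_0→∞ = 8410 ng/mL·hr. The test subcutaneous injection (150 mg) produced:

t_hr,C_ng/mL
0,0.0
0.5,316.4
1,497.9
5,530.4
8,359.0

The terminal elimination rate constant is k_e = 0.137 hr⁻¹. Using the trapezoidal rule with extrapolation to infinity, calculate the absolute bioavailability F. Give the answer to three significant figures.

Trapezoidal AUC_0→8 (subcutaneous injection):
  [0→0.5]: (0.0+316.4)/2 × 0.5 = 79.1
  [0.5→1]: (316.4+497.9)/2 × 0.5 = 203.575
  [1→5]: (497.9+530.4)/2 × 4 = 2056.6
  [5→8]: (530.4+359.0)/2 × 3 = 1334.1
  Sum = 3673.375 ng/mL·hr
Tail: C_last/k_e = 359.0/0.137 = 2620.438
AUC_0→∞ (subcutaneous injection) = 3673.375 + 2620.438 = 6293.813 ng/mL·hr
F = (AUC_ev/D_ev)/(AUC_iv/D_iv) = (6293.813/150)/(8410/150) = 41.9588/56.0667 = 0.7484

F = 0.748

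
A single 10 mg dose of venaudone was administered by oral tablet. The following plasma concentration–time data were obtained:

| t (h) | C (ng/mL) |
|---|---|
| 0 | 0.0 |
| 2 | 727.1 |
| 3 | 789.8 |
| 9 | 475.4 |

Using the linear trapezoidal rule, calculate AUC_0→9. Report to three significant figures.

Trapezoidal AUC_0→9:
  [0→2]: (0.0+727.1)/2 × 2 = 727.1
  [2→3]: (727.1+789.8)/2 × 1 = 758.45
  [3→9]: (789.8+475.4)/2 × 6 = 3795.6
  Sum = 5281.15 ng/mL·h

AUC = 5280 ng/mL·h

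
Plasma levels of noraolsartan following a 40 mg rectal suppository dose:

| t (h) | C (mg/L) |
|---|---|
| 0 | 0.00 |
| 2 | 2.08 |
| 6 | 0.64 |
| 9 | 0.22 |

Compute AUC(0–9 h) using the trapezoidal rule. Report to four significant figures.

Trapezoidal AUC_0→9:
  [0→2]: (0.00+2.08)/2 × 2 = 2.08
  [2→6]: (2.08+0.64)/2 × 4 = 5.44
  [6→9]: (0.64+0.22)/2 × 3 = 1.29
  Sum = 8.81 mg/L·h

AUC = 8.810 mg/L·h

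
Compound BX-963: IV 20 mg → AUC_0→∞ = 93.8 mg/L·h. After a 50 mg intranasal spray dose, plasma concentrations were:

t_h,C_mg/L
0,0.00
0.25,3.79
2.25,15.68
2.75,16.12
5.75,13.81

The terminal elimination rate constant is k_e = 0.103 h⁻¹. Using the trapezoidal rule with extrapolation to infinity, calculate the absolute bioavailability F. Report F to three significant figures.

Trapezoidal AUC_0→5.75 (intranasal spray):
  [0→0.25]: (0.00+3.79)/2 × 0.25 = 0.47375
  [0.25→2.25]: (3.79+15.68)/2 × 2 = 19.47
  [2.25→2.75]: (15.68+16.12)/2 × 0.5 = 7.95
  [2.75→5.75]: (16.12+13.81)/2 × 3 = 44.895
  Sum = 72.78875 mg/L·h
Tail: C_last/k_e = 13.81/0.103 = 134.078
AUC_0→∞ (intranasal spray) = 72.78875 + 134.078 = 206.86675 mg/L·h
F = (AUC_ev/D_ev)/(AUC_iv/D_iv) = (206.86675/50)/(93.8/20) = 4.137335/4.69 = 0.8822

F = 0.882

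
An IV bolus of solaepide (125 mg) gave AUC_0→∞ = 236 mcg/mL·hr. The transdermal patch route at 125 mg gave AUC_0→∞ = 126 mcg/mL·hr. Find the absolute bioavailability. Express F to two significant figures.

F = 0.53

F = (AUC_ev / D_ev) / (AUC_iv / D_iv)
  = (126/125) / (236/125)
  = 1.008 / 1.888 = 0.5339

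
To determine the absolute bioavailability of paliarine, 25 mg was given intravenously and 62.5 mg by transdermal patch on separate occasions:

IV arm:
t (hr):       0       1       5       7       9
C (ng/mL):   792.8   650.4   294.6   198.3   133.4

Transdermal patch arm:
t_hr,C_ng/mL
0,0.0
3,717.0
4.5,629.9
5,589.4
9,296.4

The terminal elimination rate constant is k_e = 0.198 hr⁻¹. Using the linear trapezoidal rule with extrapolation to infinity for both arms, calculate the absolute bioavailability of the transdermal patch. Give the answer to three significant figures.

Trapezoidal AUC_0→9 (IV):
  [0→1]: (792.8+650.4)/2 × 1 = 721.6
  [1→5]: (650.4+294.6)/2 × 4 = 1890.0
  [5→7]: (294.6+198.3)/2 × 2 = 492.9
  [7→9]: (198.3+133.4)/2 × 2 = 331.7
  Sum = 3436.2 ng/mL·hr
IV tail: 133.4/0.198 = 673.737; AUC_iv,0→∞ = 3436.2 + 673.737 = 4109.937 ng/mL·hr
Trapezoidal AUC_0→9 (transdermal patch):
  [0→3]: (0.0+717.0)/2 × 3 = 1075.5
  [3→4.5]: (717.0+629.9)/2 × 1.5 = 1010.175
  [4.5→5]: (629.9+589.4)/2 × 0.5 = 304.825
  [5→9]: (589.4+296.4)/2 × 4 = 1771.6
  Sum = 4162.1 ng/mL·hr
transdermal patch tail: 296.4/0.198 = 1496.970; AUC_ev,0→∞ = 4162.1 + 1496.970 = 5659.07 ng/mL·hr
F = (AUC_ev/D_ev)/(AUC_iv/D_iv) = (5659.07/62.5)/(4109.937/25) = 90.54512/164.39748 = 0.5508

F = 0.551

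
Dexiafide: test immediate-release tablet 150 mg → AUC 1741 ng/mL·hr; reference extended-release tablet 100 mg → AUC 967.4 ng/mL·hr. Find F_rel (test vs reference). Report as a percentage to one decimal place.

F_rel = 120.0%

F_rel = (AUC_test/D_test) / (AUC_ref/D_ref)
      = (1741/150) / (967.4/100)
      = 11.6067 / 9.674 = 1.1998 = 119.98%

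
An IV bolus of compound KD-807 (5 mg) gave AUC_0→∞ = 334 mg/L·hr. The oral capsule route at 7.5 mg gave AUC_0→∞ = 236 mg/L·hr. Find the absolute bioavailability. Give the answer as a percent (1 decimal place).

F = (AUC_ev / D_ev) / (AUC_iv / D_iv)
  = (236/7.5) / (334/5)
  = 31.4667 / 66.8 = 0.4711
  = 47.11%

F = 47.1%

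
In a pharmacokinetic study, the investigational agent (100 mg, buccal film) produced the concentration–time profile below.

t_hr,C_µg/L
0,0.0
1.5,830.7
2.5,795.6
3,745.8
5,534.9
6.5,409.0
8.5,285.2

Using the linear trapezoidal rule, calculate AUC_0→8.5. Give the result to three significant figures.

AUC = 4500 µg/L·hr

Trapezoidal AUC_0→8.5:
  [0→1.5]: (0.0+830.7)/2 × 1.5 = 623.025
  [1.5→2.5]: (830.7+795.6)/2 × 1 = 813.15
  [2.5→3]: (795.6+745.8)/2 × 0.5 = 385.35
  [3→5]: (745.8+534.9)/2 × 2 = 1280.7
  [5→6.5]: (534.9+409.0)/2 × 1.5 = 707.925
  [6.5→8.5]: (409.0+285.2)/2 × 2 = 694.2
  Sum = 4504.35 µg/L·hr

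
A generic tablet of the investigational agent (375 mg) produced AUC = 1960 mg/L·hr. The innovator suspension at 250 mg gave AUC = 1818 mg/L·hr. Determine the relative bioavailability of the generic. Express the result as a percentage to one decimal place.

F_rel = 71.9%

F_rel = (AUC_test/D_test) / (AUC_ref/D_ref)
      = (1960/375) / (1818/250)
      = 5.22667 / 7.272 = 0.7187 = 71.87%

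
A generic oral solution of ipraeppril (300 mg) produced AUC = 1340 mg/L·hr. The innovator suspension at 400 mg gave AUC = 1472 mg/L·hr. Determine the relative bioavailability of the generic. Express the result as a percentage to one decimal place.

F_rel = 121.4%

F_rel = (AUC_test/D_test) / (AUC_ref/D_ref)
      = (1340/300) / (1472/400)
      = 4.46667 / 3.68 = 1.2138 = 121.38%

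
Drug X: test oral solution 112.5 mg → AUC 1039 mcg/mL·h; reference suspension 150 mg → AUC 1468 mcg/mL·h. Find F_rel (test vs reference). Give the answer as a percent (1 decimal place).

F_rel = (AUC_test/D_test) / (AUC_ref/D_ref)
      = (1039/112.5) / (1468/150)
      = 9.23556 / 9.78667 = 0.9437 = 94.37%

F_rel = 94.4%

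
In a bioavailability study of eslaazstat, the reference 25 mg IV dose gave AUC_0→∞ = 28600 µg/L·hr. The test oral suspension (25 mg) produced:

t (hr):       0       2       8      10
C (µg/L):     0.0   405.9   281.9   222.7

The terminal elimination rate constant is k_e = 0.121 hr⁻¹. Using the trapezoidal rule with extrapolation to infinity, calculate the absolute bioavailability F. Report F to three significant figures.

Trapezoidal AUC_0→10 (oral suspension):
  [0→2]: (0.0+405.9)/2 × 2 = 405.9
  [2→8]: (405.9+281.9)/2 × 6 = 2063.4
  [8→10]: (281.9+222.7)/2 × 2 = 504.6
  Sum = 2973.9 µg/L·hr
Tail: C_last/k_e = 222.7/0.121 = 1840.496
AUC_0→∞ (oral suspension) = 2973.9 + 1840.496 = 4814.396 µg/L·hr
F = (AUC_ev/D_ev)/(AUC_iv/D_iv) = (4814.396/25)/(28600/25) = 192.57584/1144 = 0.1683

F = 0.168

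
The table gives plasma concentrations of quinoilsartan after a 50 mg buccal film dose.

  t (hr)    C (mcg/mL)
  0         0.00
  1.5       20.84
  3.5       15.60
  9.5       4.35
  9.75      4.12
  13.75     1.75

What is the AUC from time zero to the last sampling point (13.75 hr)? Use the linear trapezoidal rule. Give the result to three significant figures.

Trapezoidal AUC_0→13.75:
  [0→1.5]: (0.00+20.84)/2 × 1.5 = 15.63
  [1.5→3.5]: (20.84+15.60)/2 × 2 = 36.44
  [3.5→9.5]: (15.60+4.35)/2 × 6 = 59.85
  [9.5→9.75]: (4.35+4.12)/2 × 0.25 = 1.05875
  [9.75→13.75]: (4.12+1.75)/2 × 4 = 11.74
  Sum = 124.71875 mcg/mL·hr

AUC = 125 mcg/mL·hr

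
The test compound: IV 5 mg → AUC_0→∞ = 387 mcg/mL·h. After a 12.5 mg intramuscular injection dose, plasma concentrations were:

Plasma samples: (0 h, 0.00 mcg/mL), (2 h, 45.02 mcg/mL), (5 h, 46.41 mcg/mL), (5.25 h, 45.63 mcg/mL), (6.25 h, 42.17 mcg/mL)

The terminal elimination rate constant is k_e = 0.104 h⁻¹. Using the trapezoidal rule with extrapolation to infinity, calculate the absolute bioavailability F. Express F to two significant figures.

F = 0.66

Trapezoidal AUC_0→6.25 (intramuscular injection):
  [0→2]: (0.00+45.02)/2 × 2 = 45.02
  [2→5]: (45.02+46.41)/2 × 3 = 137.145
  [5→5.25]: (46.41+45.63)/2 × 0.25 = 11.505
  [5.25→6.25]: (45.63+42.17)/2 × 1 = 43.9
  Sum = 237.57 mcg/mL·h
Tail: C_last/k_e = 42.17/0.104 = 405.481
AUC_0→∞ (intramuscular injection) = 237.57 + 405.481 = 643.051 mcg/mL·h
F = (AUC_ev/D_ev)/(AUC_iv/D_iv) = (643.051/12.5)/(387/5) = 51.44408/77.4 = 0.6647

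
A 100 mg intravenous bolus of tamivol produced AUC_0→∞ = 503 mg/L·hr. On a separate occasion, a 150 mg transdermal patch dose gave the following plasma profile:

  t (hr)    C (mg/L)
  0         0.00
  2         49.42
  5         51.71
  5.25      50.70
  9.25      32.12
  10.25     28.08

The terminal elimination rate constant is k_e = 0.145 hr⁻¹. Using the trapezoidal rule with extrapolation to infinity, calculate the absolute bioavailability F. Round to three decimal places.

F = 0.800

Trapezoidal AUC_0→10.25 (transdermal patch):
  [0→2]: (0.00+49.42)/2 × 2 = 49.42
  [2→5]: (49.42+51.71)/2 × 3 = 151.695
  [5→5.25]: (51.71+50.70)/2 × 0.25 = 12.80125
  [5.25→9.25]: (50.70+32.12)/2 × 4 = 165.64
  [9.25→10.25]: (32.12+28.08)/2 × 1 = 30.1
  Sum = 409.65625 mg/L·hr
Tail: C_last/k_e = 28.08/0.145 = 193.655
AUC_0→∞ (transdermal patch) = 409.65625 + 193.655 = 603.31125 mg/L·hr
F = (AUC_ev/D_ev)/(AUC_iv/D_iv) = (603.31125/150)/(503/100) = 4.022075/5.03 = 0.7996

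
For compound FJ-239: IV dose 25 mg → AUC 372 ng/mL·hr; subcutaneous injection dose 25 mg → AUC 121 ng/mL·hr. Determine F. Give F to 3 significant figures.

F = (AUC_ev / D_ev) / (AUC_iv / D_iv)
  = (121/25) / (372/25)
  = 4.84 / 14.88 = 0.3253

F = 0.325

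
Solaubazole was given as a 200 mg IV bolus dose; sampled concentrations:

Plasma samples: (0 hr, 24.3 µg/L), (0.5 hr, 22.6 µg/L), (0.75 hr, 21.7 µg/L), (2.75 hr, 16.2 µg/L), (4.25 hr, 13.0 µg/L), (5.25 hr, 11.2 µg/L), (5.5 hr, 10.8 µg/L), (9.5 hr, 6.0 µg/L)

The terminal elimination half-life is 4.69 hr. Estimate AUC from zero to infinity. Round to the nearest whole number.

AUC = 166 µg/L·hr

Trapezoidal AUC_0→9.5:
  [0→0.5]: (24.3+22.6)/2 × 0.5 = 11.725
  [0.5→0.75]: (22.6+21.7)/2 × 0.25 = 5.5375
  [0.75→2.75]: (21.7+16.2)/2 × 2 = 37.9
  [2.75→4.25]: (16.2+13.0)/2 × 1.5 = 21.9
  [4.25→5.25]: (13.0+11.2)/2 × 1 = 12.1
  [5.25→5.5]: (11.2+10.8)/2 × 0.25 = 2.75
  [5.5→9.5]: (10.8+6.0)/2 × 4 = 33.6
  Sum = 125.5125 µg/L·hr
k_e = ln2 / t½ = 0.693147 / 4.69 = 0.1478 hr^-1
Extrapolated tail: C_last / k_e = 6.0 / 0.1478 = 40.595
AUC_0→∞ = 125.5125 + 40.595 = 166.1075 µg/L·hr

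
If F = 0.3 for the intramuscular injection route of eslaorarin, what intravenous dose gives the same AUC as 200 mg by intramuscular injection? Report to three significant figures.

D_iv = 60.0 mg

Systemic exposure from an extravascular dose = F × D_ev, so the equivalent IV dose is F × D_ev.
D_iv = F × D_ev = 0.3 × 200 = 60 mg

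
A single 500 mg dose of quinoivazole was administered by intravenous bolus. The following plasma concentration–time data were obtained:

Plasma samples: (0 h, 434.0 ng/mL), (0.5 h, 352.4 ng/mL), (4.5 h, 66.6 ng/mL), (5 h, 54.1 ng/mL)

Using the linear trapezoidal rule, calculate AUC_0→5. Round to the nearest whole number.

Trapezoidal AUC_0→5:
  [0→0.5]: (434.0+352.4)/2 × 0.5 = 196.6
  [0.5→4.5]: (352.4+66.6)/2 × 4 = 838.0
  [4.5→5]: (66.6+54.1)/2 × 0.5 = 30.175
  Sum = 1064.775 ng/mL·h

AUC = 1065 ng/mL·h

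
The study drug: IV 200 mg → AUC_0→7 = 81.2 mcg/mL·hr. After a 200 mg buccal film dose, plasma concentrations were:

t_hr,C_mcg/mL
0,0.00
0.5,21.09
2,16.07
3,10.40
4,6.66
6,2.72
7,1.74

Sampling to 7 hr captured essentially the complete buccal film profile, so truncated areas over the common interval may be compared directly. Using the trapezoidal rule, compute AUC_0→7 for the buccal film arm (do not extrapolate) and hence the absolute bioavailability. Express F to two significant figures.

Trapezoidal AUC_0→7 (buccal film):
  [0→0.5]: (0.00+21.09)/2 × 0.5 = 5.2725
  [0.5→2]: (21.09+16.07)/2 × 1.5 = 27.87
  [2→3]: (16.07+10.40)/2 × 1 = 13.235
  [3→4]: (10.40+6.66)/2 × 1 = 8.53
  [4→6]: (6.66+2.72)/2 × 2 = 9.38
  [6→7]: (2.72+1.74)/2 × 1 = 2.23
  Sum = 66.5175 mcg/mL·hr
F = (AUC_ev/D_ev)/(AUC_iv/D_iv) = (66.5175/200)/(81.2/200) = 0.3325875/0.406 = 0.8192

F = 0.82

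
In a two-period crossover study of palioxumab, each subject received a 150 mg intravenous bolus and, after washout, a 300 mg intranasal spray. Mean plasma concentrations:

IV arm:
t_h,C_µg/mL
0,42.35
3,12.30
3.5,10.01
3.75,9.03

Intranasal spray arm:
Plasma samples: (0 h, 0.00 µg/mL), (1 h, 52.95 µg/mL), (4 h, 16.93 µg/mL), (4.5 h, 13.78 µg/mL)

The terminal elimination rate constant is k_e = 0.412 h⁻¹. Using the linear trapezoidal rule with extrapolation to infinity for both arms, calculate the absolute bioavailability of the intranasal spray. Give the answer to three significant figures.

Trapezoidal AUC_0→3.75 (IV):
  [0→3]: (42.35+12.30)/2 × 3 = 81.975
  [3→3.5]: (12.30+10.01)/2 × 0.5 = 5.5775
  [3.5→3.75]: (10.01+9.03)/2 × 0.25 = 2.38
  Sum = 89.9325 µg/mL·h
IV tail: 9.03/0.412 = 21.917; AUC_iv,0→∞ = 89.9325 + 21.917 = 111.8495 µg/mL·h
Trapezoidal AUC_0→4.5 (intranasal spray):
  [0→1]: (0.00+52.95)/2 × 1 = 26.475
  [1→4]: (52.95+16.93)/2 × 3 = 104.82
  [4→4.5]: (16.93+13.78)/2 × 0.5 = 7.6775
  Sum = 138.9725 µg/mL·h
intranasal spray tail: 13.78/0.412 = 33.447; AUC_ev,0→∞ = 138.9725 + 33.447 = 172.4195 µg/mL·h
F = (AUC_ev/D_ev)/(AUC_iv/D_iv) = (172.4195/300)/(111.8495/150) = 0.574732/0.745663 = 0.7708

F = 0.771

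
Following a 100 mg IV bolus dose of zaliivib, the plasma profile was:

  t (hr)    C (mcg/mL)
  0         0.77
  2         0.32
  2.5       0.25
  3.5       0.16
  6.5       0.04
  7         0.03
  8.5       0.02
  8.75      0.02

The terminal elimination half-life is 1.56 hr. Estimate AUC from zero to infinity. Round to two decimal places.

AUC = 1.84 mcg/mL·hr

Trapezoidal AUC_0→8.75:
  [0→2]: (0.77+0.32)/2 × 2 = 1.09
  [2→2.5]: (0.32+0.25)/2 × 0.5 = 0.1425
  [2.5→3.5]: (0.25+0.16)/2 × 1 = 0.205
  [3.5→6.5]: (0.16+0.04)/2 × 3 = 0.3
  [6.5→7]: (0.04+0.03)/2 × 0.5 = 0.0175
  [7→8.5]: (0.03+0.02)/2 × 1.5 = 0.0375
  [8.5→8.75]: (0.02+0.02)/2 × 0.25 = 0.005
  Sum = 1.7975 mcg/mL·hr
k_e = ln2 / t½ = 0.693147 / 1.56 = 0.4443 hr^-1
Extrapolated tail: C_last / k_e = 0.02 / 0.4443 = 0.045
AUC_0→∞ = 1.7975 + 0.045 = 1.8425 mcg/mL·hr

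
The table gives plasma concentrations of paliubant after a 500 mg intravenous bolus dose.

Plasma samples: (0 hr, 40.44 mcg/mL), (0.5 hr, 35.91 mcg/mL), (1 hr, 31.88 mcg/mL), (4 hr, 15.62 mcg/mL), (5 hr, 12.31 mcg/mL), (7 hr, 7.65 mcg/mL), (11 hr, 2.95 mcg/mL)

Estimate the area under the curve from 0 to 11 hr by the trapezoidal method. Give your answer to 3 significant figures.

AUC = 162 mcg/mL·hr

Trapezoidal AUC_0→11:
  [0→0.5]: (40.44+35.91)/2 × 0.5 = 19.0875
  [0.5→1]: (35.91+31.88)/2 × 0.5 = 16.9475
  [1→4]: (31.88+15.62)/2 × 3 = 71.25
  [4→5]: (15.62+12.31)/2 × 1 = 13.965
  [5→7]: (12.31+7.65)/2 × 2 = 19.96
  [7→11]: (7.65+2.95)/2 × 4 = 21.2
  Sum = 162.41 mcg/mL·hr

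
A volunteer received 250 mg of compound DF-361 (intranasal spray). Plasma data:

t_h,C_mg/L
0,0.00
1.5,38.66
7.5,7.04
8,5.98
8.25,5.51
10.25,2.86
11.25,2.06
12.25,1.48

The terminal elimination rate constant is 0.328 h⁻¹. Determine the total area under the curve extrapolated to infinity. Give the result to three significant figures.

AUC = 188 mg/L·h

Trapezoidal AUC_0→12.25:
  [0→1.5]: (0.00+38.66)/2 × 1.5 = 28.995
  [1.5→7.5]: (38.66+7.04)/2 × 6 = 137.1
  [7.5→8]: (7.04+5.98)/2 × 0.5 = 3.255
  [8→8.25]: (5.98+5.51)/2 × 0.25 = 1.43625
  [8.25→10.25]: (5.51+2.86)/2 × 2 = 8.37
  [10.25→11.25]: (2.86+2.06)/2 × 1 = 2.46
  [11.25→12.25]: (2.06+1.48)/2 × 1 = 1.77
  Sum = 183.38625 mg/L·h
Extrapolated tail: C_last / k_e = 1.48 / 0.328 = 4.512
AUC_0→∞ = 183.38625 + 4.512 = 187.89825 mg/L·h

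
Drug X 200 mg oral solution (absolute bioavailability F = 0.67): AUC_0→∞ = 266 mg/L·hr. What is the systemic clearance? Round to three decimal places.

CL = F × Dose / AUC_0→∞
   = 0.67 × 200 / 266 = 0.503759 L/hr

CL = 0.504 L/hr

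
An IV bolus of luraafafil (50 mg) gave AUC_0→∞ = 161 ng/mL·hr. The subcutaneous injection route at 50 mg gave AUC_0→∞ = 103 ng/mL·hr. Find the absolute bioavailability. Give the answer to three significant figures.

F = (AUC_ev / D_ev) / (AUC_iv / D_iv)
  = (103/50) / (161/50)
  = 2.06 / 3.22 = 0.6398

F = 0.640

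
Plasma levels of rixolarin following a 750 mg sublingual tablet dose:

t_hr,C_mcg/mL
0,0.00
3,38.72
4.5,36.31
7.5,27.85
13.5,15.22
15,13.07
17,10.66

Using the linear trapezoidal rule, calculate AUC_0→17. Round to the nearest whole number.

AUC = 385 mcg/mL·hr

Trapezoidal AUC_0→17:
  [0→3]: (0.00+38.72)/2 × 3 = 58.08
  [3→4.5]: (38.72+36.31)/2 × 1.5 = 56.2725
  [4.5→7.5]: (36.31+27.85)/2 × 3 = 96.24
  [7.5→13.5]: (27.85+15.22)/2 × 6 = 129.21
  [13.5→15]: (15.22+13.07)/2 × 1.5 = 21.2175
  [15→17]: (13.07+10.66)/2 × 2 = 23.73
  Sum = 384.75 mcg/mL·hr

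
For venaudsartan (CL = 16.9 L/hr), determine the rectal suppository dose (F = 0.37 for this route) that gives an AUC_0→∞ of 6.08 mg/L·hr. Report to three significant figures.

Dose = 278 mg

Dose = CL × AUC_0→∞ / F
     = 16.9 × 6.08 / 0.37 = 277.708 mg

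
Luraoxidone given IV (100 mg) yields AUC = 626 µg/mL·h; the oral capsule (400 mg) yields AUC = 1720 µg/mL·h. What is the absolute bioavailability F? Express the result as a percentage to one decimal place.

F = (AUC_ev / D_ev) / (AUC_iv / D_iv)
  = (1720/400) / (626/100)
  = 4.3 / 6.26 = 0.6869
  = 68.69%

F = 68.7%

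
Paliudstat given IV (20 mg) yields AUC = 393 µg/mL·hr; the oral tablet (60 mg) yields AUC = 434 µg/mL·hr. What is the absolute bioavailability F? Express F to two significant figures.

F = (AUC_ev / D_ev) / (AUC_iv / D_iv)
  = (434/60) / (393/20)
  = 7.23333 / 19.65 = 0.3681

F = 0.37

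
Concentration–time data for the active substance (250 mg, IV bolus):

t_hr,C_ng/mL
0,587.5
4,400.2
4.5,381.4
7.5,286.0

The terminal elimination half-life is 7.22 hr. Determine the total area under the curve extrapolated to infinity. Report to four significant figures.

AUC = 6151 ng/mL·hr

Trapezoidal AUC_0→7.5:
  [0→4]: (587.5+400.2)/2 × 4 = 1975.4
  [4→4.5]: (400.2+381.4)/2 × 0.5 = 195.4
  [4.5→7.5]: (381.4+286.0)/2 × 3 = 1001.1
  Sum = 3171.9 ng/mL·hr
k_e = ln2 / t½ = 0.693147 / 7.22 = 0.0960 hr^-1
Extrapolated tail: C_last / k_e = 286.0 / 0.096 = 2979.167
AUC_0→∞ = 3171.9 + 2979.167 = 6151.067 ng/mL·hr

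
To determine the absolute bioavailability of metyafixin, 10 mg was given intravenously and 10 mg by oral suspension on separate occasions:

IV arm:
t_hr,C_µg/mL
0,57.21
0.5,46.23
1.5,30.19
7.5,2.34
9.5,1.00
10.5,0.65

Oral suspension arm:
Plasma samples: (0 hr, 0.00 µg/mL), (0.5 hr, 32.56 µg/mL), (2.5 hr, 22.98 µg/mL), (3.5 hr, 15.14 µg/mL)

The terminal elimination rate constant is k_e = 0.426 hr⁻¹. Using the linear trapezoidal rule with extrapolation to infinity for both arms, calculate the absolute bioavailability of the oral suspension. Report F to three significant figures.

F = 0.707

Trapezoidal AUC_0→10.5 (IV):
  [0→0.5]: (57.21+46.23)/2 × 0.5 = 25.86
  [0.5→1.5]: (46.23+30.19)/2 × 1 = 38.21
  [1.5→7.5]: (30.19+2.34)/2 × 6 = 97.59
  [7.5→9.5]: (2.34+1.00)/2 × 2 = 3.34
  [9.5→10.5]: (1.00+0.65)/2 × 1 = 0.825
  Sum = 165.825 µg/mL·hr
IV tail: 0.65/0.426 = 1.526; AUC_iv,0→∞ = 165.825 + 1.526 = 167.351 µg/mL·hr
Trapezoidal AUC_0→3.5 (oral suspension):
  [0→0.5]: (0.00+32.56)/2 × 0.5 = 8.14
  [0.5→2.5]: (32.56+22.98)/2 × 2 = 55.54
  [2.5→3.5]: (22.98+15.14)/2 × 1 = 19.06
  Sum = 82.74 µg/mL·hr
oral suspension tail: 15.14/0.426 = 35.540; AUC_ev,0→∞ = 82.74 + 35.540 = 118.28 µg/mL·hr
F = (AUC_ev/D_ev)/(AUC_iv/D_iv) = (118.28/10)/(167.351/10) = 11.828/16.7351 = 0.7068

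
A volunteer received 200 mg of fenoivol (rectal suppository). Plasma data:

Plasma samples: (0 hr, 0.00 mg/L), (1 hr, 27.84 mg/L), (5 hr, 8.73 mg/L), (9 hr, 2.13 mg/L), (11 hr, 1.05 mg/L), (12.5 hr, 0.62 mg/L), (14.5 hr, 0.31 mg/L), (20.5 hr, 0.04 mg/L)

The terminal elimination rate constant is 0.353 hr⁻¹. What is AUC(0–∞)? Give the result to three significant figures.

Trapezoidal AUC_0→20.5:
  [0→1]: (0.00+27.84)/2 × 1 = 13.92
  [1→5]: (27.84+8.73)/2 × 4 = 73.14
  [5→9]: (8.73+2.13)/2 × 4 = 21.72
  [9→11]: (2.13+1.05)/2 × 2 = 3.18
  [11→12.5]: (1.05+0.62)/2 × 1.5 = 1.2525
  [12.5→14.5]: (0.62+0.31)/2 × 2 = 0.93
  [14.5→20.5]: (0.31+0.04)/2 × 6 = 1.05
  Sum = 115.1925 mg/L·hr
Extrapolated tail: C_last / k_e = 0.04 / 0.353 = 0.113
AUC_0→∞ = 115.1925 + 0.113 = 115.3055 mg/L·hr

AUC = 115 mg/L·hr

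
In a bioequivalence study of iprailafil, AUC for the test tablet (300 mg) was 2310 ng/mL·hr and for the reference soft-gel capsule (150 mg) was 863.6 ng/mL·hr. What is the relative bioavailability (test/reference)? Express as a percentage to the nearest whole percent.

F_rel = 134%

F_rel = (AUC_test/D_test) / (AUC_ref/D_ref)
      = (2310/300) / (863.6/150)
      = 7.7 / 5.75733 = 1.3374 = 133.74%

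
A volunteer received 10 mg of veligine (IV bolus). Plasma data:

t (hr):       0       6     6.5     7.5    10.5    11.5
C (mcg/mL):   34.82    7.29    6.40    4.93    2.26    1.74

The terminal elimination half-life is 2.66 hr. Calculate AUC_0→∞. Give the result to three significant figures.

Trapezoidal AUC_0→11.5:
  [0→6]: (34.82+7.29)/2 × 6 = 126.33
  [6→6.5]: (7.29+6.40)/2 × 0.5 = 3.4225
  [6.5→7.5]: (6.40+4.93)/2 × 1 = 5.665
  [7.5→10.5]: (4.93+2.26)/2 × 3 = 10.785
  [10.5→11.5]: (2.26+1.74)/2 × 1 = 2.0
  Sum = 148.2025 mcg/mL·hr
k_e = ln2 / t½ = 0.693147 / 2.66 = 0.2606 hr^-1
Extrapolated tail: C_last / k_e = 1.74 / 0.2606 = 6.677
AUC_0→∞ = 148.2025 + 6.677 = 154.8795 mcg/mL·hr

AUC = 155 mcg/mL·hr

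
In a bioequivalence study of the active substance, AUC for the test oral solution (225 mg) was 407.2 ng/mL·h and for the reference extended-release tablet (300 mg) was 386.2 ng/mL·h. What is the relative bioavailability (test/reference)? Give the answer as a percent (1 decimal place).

F_rel = (AUC_test/D_test) / (AUC_ref/D_ref)
      = (407.2/225) / (386.2/300)
      = 1.80978 / 1.28733 = 1.4058 = 140.58%

F_rel = 140.6%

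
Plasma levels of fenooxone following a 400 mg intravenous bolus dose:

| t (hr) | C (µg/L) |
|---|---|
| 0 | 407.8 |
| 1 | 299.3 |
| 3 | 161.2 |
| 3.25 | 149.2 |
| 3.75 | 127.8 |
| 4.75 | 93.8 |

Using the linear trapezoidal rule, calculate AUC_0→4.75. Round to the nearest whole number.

Trapezoidal AUC_0→4.75:
  [0→1]: (407.8+299.3)/2 × 1 = 353.55
  [1→3]: (299.3+161.2)/2 × 2 = 460.5
  [3→3.25]: (161.2+149.2)/2 × 0.25 = 38.8
  [3.25→3.75]: (149.2+127.8)/2 × 0.5 = 69.25
  [3.75→4.75]: (127.8+93.8)/2 × 1 = 110.8
  Sum = 1032.9 µg/L·hr

AUC = 1033 µg/L·hr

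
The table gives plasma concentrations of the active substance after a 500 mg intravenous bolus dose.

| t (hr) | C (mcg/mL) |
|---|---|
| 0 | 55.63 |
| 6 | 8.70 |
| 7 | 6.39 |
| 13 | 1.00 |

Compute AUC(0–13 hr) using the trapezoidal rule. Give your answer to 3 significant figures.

Trapezoidal AUC_0→13:
  [0→6]: (55.63+8.70)/2 × 6 = 192.99
  [6→7]: (8.70+6.39)/2 × 1 = 7.545
  [7→13]: (6.39+1.00)/2 × 6 = 22.17
  Sum = 222.705 mcg/mL·hr

AUC = 223 mcg/mL·hr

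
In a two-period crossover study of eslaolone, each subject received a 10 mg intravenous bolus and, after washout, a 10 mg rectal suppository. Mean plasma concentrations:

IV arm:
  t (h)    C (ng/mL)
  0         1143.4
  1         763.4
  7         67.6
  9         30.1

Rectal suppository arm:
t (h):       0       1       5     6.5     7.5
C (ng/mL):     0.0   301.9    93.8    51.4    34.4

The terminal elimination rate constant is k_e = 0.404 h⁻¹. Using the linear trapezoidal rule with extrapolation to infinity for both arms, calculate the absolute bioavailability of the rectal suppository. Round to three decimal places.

F = 0.326

Trapezoidal AUC_0→9 (IV):
  [0→1]: (1143.4+763.4)/2 × 1 = 953.4
  [1→7]: (763.4+67.6)/2 × 6 = 2493.0
  [7→9]: (67.6+30.1)/2 × 2 = 97.7
  Sum = 3544.1 ng/mL·h
IV tail: 30.1/0.404 = 74.505; AUC_iv,0→∞ = 3544.1 + 74.505 = 3618.605 ng/mL·h
Trapezoidal AUC_0→7.5 (rectal suppository):
  [0→1]: (0.0+301.9)/2 × 1 = 150.95
  [1→5]: (301.9+93.8)/2 × 4 = 791.4
  [5→6.5]: (93.8+51.4)/2 × 1.5 = 108.9
  [6.5→7.5]: (51.4+34.4)/2 × 1 = 42.9
  Sum = 1094.15 ng/mL·h
rectal suppository tail: 34.4/0.404 = 85.149; AUC_ev,0→∞ = 1094.15 + 85.149 = 1179.299 ng/mL·h
F = (AUC_ev/D_ev)/(AUC_iv/D_iv) = (1179.299/10)/(3618.605/10) = 117.9299/361.8605 = 0.3259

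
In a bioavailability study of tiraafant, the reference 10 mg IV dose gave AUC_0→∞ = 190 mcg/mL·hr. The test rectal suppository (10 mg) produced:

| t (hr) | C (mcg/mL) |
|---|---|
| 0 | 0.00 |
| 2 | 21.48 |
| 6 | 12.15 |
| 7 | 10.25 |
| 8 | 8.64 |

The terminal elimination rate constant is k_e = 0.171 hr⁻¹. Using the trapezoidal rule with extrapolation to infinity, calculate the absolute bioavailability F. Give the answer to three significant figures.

F = 0.842

Trapezoidal AUC_0→8 (rectal suppository):
  [0→2]: (0.00+21.48)/2 × 2 = 21.48
  [2→6]: (21.48+12.15)/2 × 4 = 67.26
  [6→7]: (12.15+10.25)/2 × 1 = 11.2
  [7→8]: (10.25+8.64)/2 × 1 = 9.445
  Sum = 109.385 mcg/mL·hr
Tail: C_last/k_e = 8.64/0.171 = 50.526
AUC_0→∞ (rectal suppository) = 109.385 + 50.526 = 159.911 mcg/mL·hr
F = (AUC_ev/D_ev)/(AUC_iv/D_iv) = (159.911/10)/(190/10) = 15.9911/19 = 0.8416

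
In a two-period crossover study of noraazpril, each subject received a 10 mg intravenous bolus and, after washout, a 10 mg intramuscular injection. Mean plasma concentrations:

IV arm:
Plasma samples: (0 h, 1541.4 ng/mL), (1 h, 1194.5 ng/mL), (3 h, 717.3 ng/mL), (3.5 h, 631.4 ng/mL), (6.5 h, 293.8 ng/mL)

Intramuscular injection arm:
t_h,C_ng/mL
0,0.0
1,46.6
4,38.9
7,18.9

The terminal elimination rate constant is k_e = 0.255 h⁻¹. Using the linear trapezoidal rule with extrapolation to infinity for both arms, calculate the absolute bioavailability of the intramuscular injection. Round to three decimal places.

Trapezoidal AUC_0→6.5 (IV):
  [0→1]: (1541.4+1194.5)/2 × 1 = 1367.95
  [1→3]: (1194.5+717.3)/2 × 2 = 1911.8
  [3→3.5]: (717.3+631.4)/2 × 0.5 = 337.175
  [3.5→6.5]: (631.4+293.8)/2 × 3 = 1387.8
  Sum = 5004.725 ng/mL·h
IV tail: 293.8/0.255 = 1152.157; AUC_iv,0→∞ = 5004.725 + 1152.157 = 6156.882 ng/mL·h
Trapezoidal AUC_0→7 (intramuscular injection):
  [0→1]: (0.0+46.6)/2 × 1 = 23.3
  [1→4]: (46.6+38.9)/2 × 3 = 128.25
  [4→7]: (38.9+18.9)/2 × 3 = 86.7
  Sum = 238.25 ng/mL·h
intramuscular injection tail: 18.9/0.255 = 74.118; AUC_ev,0→∞ = 238.25 + 74.118 = 312.368 ng/mL·h
F = (AUC_ev/D_ev)/(AUC_iv/D_iv) = (312.368/10)/(6156.882/10) = 31.2368/615.6882 = 0.0507

F = 0.051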